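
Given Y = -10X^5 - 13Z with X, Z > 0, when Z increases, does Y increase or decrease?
Y decreases

Taking the partial derivative:
∂Y/∂Z = -13

∂Y/∂Z = -13 < 0 (assuming positive values)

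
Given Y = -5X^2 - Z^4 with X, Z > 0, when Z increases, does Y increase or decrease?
Y decreases

Taking the partial derivative:
∂Y/∂Z = -4Z^3

∂Y/∂Z = -4Z^3 < 0 (assuming positive values)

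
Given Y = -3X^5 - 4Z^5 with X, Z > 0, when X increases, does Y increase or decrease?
Y decreases

Taking the partial derivative:
∂Y/∂X = -15X^4

∂Y/∂X = -15X^4 < 0 (assuming positive values)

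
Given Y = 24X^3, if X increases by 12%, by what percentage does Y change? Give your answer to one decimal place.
40.5%

For Y = 24X^3:
If X → X(1 + 0.12)
Then Y → Y · (1 + 0.12)^3
     ≈ Y · 1.4049

Percentage change = ((1 + 0.12)^3 − 1) × 100% ≈ 40.5%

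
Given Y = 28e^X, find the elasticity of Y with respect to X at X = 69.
Elasticity = 69

Elasticity = (dY/dX) · (X/Y)

dY/dX = 28·e^X
At X = 69: dY/dX = 28·e^69, Y = 28·e^69

Elasticity = (28·e^69) · (69 / (28·e^69)) = 69

Interpretation: for a small percentage change in X, the percentage change in Y is approximately 69.00 times as large.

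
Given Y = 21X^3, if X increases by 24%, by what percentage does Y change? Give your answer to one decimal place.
90.7%

For Y = 21X^3:
If X → X(1 + 0.24)
Then Y → Y · (1 + 0.24)^3
     ≈ Y · 1.9066

Percentage change = ((1 + 0.24)^3 − 1) × 100% ≈ 90.7%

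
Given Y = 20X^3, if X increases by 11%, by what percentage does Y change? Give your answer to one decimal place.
36.8%

For Y = 20X^3:
If X → X(1 + 0.11)
Then Y → Y · (1 + 0.11)^3
     ≈ Y · 1.3676

Percentage change = ((1 + 0.11)^3 − 1) × 100% ≈ 36.8%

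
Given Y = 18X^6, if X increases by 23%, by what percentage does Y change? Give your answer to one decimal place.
246.3%

For Y = 18X^6:
If X → X(1 + 0.23)
Then Y → Y · (1 + 0.23)^6
     ≈ Y · 3.4628

Percentage change = ((1 + 0.23)^6 − 1) × 100% ≈ 246.3%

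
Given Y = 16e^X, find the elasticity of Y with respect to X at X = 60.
Elasticity = 60

Elasticity = (dY/dX) · (X/Y)

dY/dX = 16·e^X
At X = 60: dY/dX = 16·e^60, Y = 16·e^60

Elasticity = (16·e^60) · (60 / (16·e^60)) = 60

Interpretation: for a small percentage change in X, the percentage change in Y is approximately 60.00 times as large.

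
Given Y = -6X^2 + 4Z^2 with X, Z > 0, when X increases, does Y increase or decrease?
Y decreases

Taking the partial derivative:
∂Y/∂X = -12X

∂Y/∂X = -12X < 0 (assuming positive values)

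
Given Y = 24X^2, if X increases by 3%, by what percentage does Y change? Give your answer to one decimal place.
6.1%

For Y = 24X^2:
If X → X(1 + 0.03)
Then Y → Y · (1 + 0.03)^2
     = Y · 1.0609

Percentage change = ((1 + 0.03)^2 − 1) × 100% ≈ 6.1%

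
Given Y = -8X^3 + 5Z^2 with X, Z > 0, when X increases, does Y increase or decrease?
Y decreases

Taking the partial derivative:
∂Y/∂X = -24X^2

∂Y/∂X = -24X^2 < 0 (assuming positive values)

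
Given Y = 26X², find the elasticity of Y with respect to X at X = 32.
Elasticity = 2

Elasticity = (dY/dX) · (X/Y)

dY/dX = 52·X
At X = 32: dY/dX = 1664, Y = 26624

Elasticity = 1664 · (32 / 26624) = 2

Interpretation: for a small percentage change in X, the percentage change in Y is approximately 2.00 times as large.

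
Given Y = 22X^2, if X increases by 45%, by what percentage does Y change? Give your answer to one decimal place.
110.3%

For Y = 22X^2:
If X → X(1 + 0.45)
Then Y → Y · (1 + 0.45)^2
     = Y · 2.1025

Percentage change = ((1 + 0.45)^2 − 1) × 100% ≈ 110.3%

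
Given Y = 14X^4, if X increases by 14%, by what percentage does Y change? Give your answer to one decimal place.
68.9%

For Y = 14X^4:
If X → X(1 + 0.14)
Then Y → Y · (1 + 0.14)^4
     ≈ Y · 1.6890

Percentage change = ((1 + 0.14)^4 − 1) × 100% ≈ 68.9%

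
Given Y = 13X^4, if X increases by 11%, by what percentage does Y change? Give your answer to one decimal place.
51.8%

For Y = 13X^4:
If X → X(1 + 0.11)
Then Y → Y · (1 + 0.11)^4
     ≈ Y · 1.5181

Percentage change = ((1 + 0.11)^4 − 1) × 100% ≈ 51.8%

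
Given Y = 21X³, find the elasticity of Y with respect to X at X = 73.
Elasticity = 3

Elasticity = (dY/dX) · (X/Y)

dY/dX = 63·X²
At X = 73: dY/dX = 335727, Y = 8169357

Elasticity = 335727 · (73 / 8169357) = 3

Interpretation: for a small percentage change in X, the percentage change in Y is approximately 3.00 times as large.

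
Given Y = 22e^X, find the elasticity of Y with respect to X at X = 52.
Elasticity = 52

Elasticity = (dY/dX) · (X/Y)

dY/dX = 22·e^X
At X = 52: dY/dX = 22·e^52, Y = 22·e^52

Elasticity = (22·e^52) · (52 / (22·e^52)) = 52

Interpretation: for a small percentage change in X, the percentage change in Y is approximately 52.00 times as large.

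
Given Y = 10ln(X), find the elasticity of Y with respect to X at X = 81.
Elasticity = 1/ln(81) ≈ 0.2276

Elasticity = (dY/dX) · (X/Y)

dY/dX = 10/X
At X = 81: dY/dX = 10/81, Y = 10·ln(81)

Elasticity = (10/81) · (81 / (10·ln(81))) = 1/ln(81) ≈ 0.2276

Interpretation: for a small percentage change in X, the percentage change in Y is approximately 0.23 times as large.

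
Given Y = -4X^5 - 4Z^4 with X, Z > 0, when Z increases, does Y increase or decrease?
Y decreases

Taking the partial derivative:
∂Y/∂Z = -16Z^3

∂Y/∂Z = -16Z^3 < 0 (assuming positive values)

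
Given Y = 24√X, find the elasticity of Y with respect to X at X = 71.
Elasticity = 1/2

Elasticity = (dY/dX) · (X/Y)

dY/dX = 12/√X
At X = 71: dY/dX = 12·√71/71, Y = 24·√71

Elasticity = (12·√71/71) · (71 / (24·√71)) = 1/2

Interpretation: for a small percentage change in X, the percentage change in Y is approximately 0.50 times as large.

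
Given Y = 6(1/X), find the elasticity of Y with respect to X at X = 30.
Elasticity = -1

Elasticity = (dY/dX) · (X/Y)

dY/dX = -6/X²
At X = 30: dY/dX = -1/150, Y = 1/5

Elasticity = (-1/150) · (30 / (1/5)) = -1

Interpretation: for a small percentage change in X, the percentage change in Y is approximately -1.00 times as large.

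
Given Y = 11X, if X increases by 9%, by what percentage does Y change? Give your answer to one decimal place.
9.0%

For Y = 11X:
If X → X(1 + 0.09)
Then Y → Y · (1 + 0.09)^1
     = Y · 1.0900

Percentage change = ((1 + 0.09)^1 − 1) × 100% = 9.0%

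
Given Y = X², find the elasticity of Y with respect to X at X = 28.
Elasticity = 2

Elasticity = (dY/dX) · (X/Y)

dY/dX = 2·X
At X = 28: dY/dX = 56, Y = 784

Elasticity = 56 · (28 / 784) = 2

Interpretation: for a small percentage change in X, the percentage change in Y is approximately 2.00 times as large.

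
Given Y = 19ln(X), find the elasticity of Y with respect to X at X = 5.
Elasticity = 1/ln(5) ≈ 0.6213

Elasticity = (dY/dX) · (X/Y)

dY/dX = 19/X
At X = 5: dY/dX = 19/5, Y = 19·ln(5)

Elasticity = (19/5) · (5 / (19·ln(5))) = 1/ln(5) ≈ 0.6213

Interpretation: for a small percentage change in X, the percentage change in Y is approximately 0.62 times as large.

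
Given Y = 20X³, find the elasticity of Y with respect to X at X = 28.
Elasticity = 3

Elasticity = (dY/dX) · (X/Y)

dY/dX = 60·X²
At X = 28: dY/dX = 47040, Y = 439040

Elasticity = 47040 · (28 / 439040) = 3

Interpretation: for a small percentage change in X, the percentage change in Y is approximately 3.00 times as large.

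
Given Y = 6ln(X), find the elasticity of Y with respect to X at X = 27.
Elasticity = 1/ln(27) ≈ 0.3034

Elasticity = (dY/dX) · (X/Y)

dY/dX = 6/X
At X = 27: dY/dX = 2/9, Y = 6·ln(27)

Elasticity = (2/9) · (27 / (6·ln(27))) = 1/ln(27) ≈ 0.3034

Interpretation: for a small percentage change in X, the percentage change in Y is approximately 0.30 times as large.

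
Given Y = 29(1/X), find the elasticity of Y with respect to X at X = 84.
Elasticity = -1

Elasticity = (dY/dX) · (X/Y)

dY/dX = -29/X²
At X = 84: dY/dX = -29/7056, Y = 29/84

Elasticity = (-29/7056) · (84 / (29/84)) = -1

Interpretation: for a small percentage change in X, the percentage change in Y is approximately -1.00 times as large.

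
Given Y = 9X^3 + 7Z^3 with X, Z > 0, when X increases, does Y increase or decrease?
Y increases

Taking the partial derivative:
∂Y/∂X = 27X^2

∂Y/∂X = 27X^2 > 0 (assuming positive values)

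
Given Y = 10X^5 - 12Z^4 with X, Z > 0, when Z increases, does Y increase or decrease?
Y decreases

Taking the partial derivative:
∂Y/∂Z = -48Z^3

∂Y/∂Z = -48Z^3 < 0 (assuming positive values)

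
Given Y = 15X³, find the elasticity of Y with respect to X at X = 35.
Elasticity = 3

Elasticity = (dY/dX) · (X/Y)

dY/dX = 45·X²
At X = 35: dY/dX = 55125, Y = 643125

Elasticity = 55125 · (35 / 643125) = 3

Interpretation: for a small percentage change in X, the percentage change in Y is approximately 3.00 times as large.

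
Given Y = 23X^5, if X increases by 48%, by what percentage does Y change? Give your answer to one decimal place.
610.1%

For Y = 23X^5:
If X → X(1 + 0.48)
Then Y → Y · (1 + 0.48)^5
     ≈ Y · 7.1008

Percentage change = ((1 + 0.48)^5 − 1) × 100% ≈ 610.1%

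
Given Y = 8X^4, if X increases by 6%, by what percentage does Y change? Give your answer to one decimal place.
26.2%

For Y = 8X^4:
If X → X(1 + 0.06)
Then Y → Y · (1 + 0.06)^4
     ≈ Y · 1.2625

Percentage change = ((1 + 0.06)^4 − 1) × 100% ≈ 26.2%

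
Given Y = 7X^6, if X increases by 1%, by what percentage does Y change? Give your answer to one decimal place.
6.2%

For Y = 7X^6:
If X → X(1 + 0.01)
Then Y → Y · (1 + 0.01)^6
     ≈ Y · 1.0615

Percentage change = ((1 + 0.01)^6 − 1) × 100% ≈ 6.2%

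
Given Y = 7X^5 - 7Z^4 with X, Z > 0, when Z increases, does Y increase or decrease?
Y decreases

Taking the partial derivative:
∂Y/∂Z = -28Z^3

∂Y/∂Z = -28Z^3 < 0 (assuming positive values)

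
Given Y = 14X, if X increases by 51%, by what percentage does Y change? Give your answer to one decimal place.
51.0%

For Y = 14X:
If X → X(1 + 0.51)
Then Y → Y · (1 + 0.51)^1
     = Y · 1.5100

Percentage change = ((1 + 0.51)^1 − 1) × 100% = 51.0%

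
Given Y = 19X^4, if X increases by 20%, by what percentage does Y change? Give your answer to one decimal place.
107.4%

For Y = 19X^4:
If X → X(1 + 0.2)
Then Y → Y · (1 + 0.2)^4
     = Y · 2.0736

Percentage change = ((1 + 0.2)^4 − 1) × 100% ≈ 107.4%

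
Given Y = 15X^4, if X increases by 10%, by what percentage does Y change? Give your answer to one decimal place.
46.4%

For Y = 15X^4:
If X → X(1 + 0.1)
Then Y → Y · (1 + 0.1)^4
     = Y · 1.4641

Percentage change = ((1 + 0.1)^4 − 1) × 100% ≈ 46.4%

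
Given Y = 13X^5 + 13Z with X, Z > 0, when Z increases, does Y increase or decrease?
Y increases

Taking the partial derivative:
∂Y/∂Z = 13

∂Y/∂Z = 13 > 0 (assuming positive values)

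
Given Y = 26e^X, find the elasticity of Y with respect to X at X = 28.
Elasticity = 28

Elasticity = (dY/dX) · (X/Y)

dY/dX = 26·e^X
At X = 28: dY/dX = 26·e^28, Y = 26·e^28

Elasticity = (26·e^28) · (28 / (26·e^28)) = 28

Interpretation: for a small percentage change in X, the percentage change in Y is approximately 28.00 times as large.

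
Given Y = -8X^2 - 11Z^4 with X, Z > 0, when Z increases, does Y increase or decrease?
Y decreases

Taking the partial derivative:
∂Y/∂Z = -44Z^3

∂Y/∂Z = -44Z^3 < 0 (assuming positive values)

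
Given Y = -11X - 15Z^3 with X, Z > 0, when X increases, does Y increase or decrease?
Y decreases

Taking the partial derivative:
∂Y/∂X = -11

∂Y/∂X = -11 < 0 (assuming positive values)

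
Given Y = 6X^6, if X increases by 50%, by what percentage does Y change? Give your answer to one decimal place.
1039.1%

For Y = 6X^6:
If X → X(1 + 0.5)
Then Y → Y · (1 + 0.5)^6
     ≈ Y · 11.3906

Percentage change = ((1 + 0.5)^6 − 1) × 100% ≈ 1039.1%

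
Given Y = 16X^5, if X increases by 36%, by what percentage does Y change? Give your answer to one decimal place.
365.3%

For Y = 16X^5:
If X → X(1 + 0.36)
Then Y → Y · (1 + 0.36)^5
     ≈ Y · 4.6526

Percentage change = ((1 + 0.36)^5 − 1) × 100% ≈ 365.3%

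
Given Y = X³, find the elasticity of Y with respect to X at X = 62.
Elasticity = 3

Elasticity = (dY/dX) · (X/Y)

dY/dX = 3·X²
At X = 62: dY/dX = 11532, Y = 238328

Elasticity = 11532 · (62 / 238328) = 3

Interpretation: for a small percentage change in X, the percentage change in Y is approximately 3.00 times as large.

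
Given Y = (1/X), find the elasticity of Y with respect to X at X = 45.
Elasticity = -1

Elasticity = (dY/dX) · (X/Y)

dY/dX = -1/X²
At X = 45: dY/dX = -1/2025, Y = 1/45

Elasticity = (-1/2025) · (45 / (1/45)) = -1

Interpretation: for a small percentage change in X, the percentage change in Y is approximately -1.00 times as large.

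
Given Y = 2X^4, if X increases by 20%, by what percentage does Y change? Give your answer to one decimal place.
107.4%

For Y = 2X^4:
If X → X(1 + 0.2)
Then Y → Y · (1 + 0.2)^4
     = Y · 2.0736

Percentage change = ((1 + 0.2)^4 − 1) × 100% ≈ 107.4%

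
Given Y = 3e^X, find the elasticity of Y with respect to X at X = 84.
Elasticity = 84

Elasticity = (dY/dX) · (X/Y)

dY/dX = 3·e^X
At X = 84: dY/dX = 3·e^84, Y = 3·e^84

Elasticity = (3·e^84) · (84 / (3·e^84)) = 84

Interpretation: for a small percentage change in X, the percentage change in Y is approximately 84.00 times as large.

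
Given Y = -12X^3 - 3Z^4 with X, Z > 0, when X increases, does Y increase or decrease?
Y decreases

Taking the partial derivative:
∂Y/∂X = -36X^2

∂Y/∂X = -36X^2 < 0 (assuming positive values)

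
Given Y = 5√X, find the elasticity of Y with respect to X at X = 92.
Elasticity = 1/2

Elasticity = (dY/dX) · (X/Y)

dY/dX = 5/(2·√X)
At X = 92: dY/dX = 5·√23/92, Y = 10·√23

Elasticity = (5·√23/92) · (92 / (10·√23)) = 1/2

Interpretation: for a small percentage change in X, the percentage change in Y is approximately 0.50 times as large.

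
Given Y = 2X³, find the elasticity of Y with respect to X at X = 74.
Elasticity = 3

Elasticity = (dY/dX) · (X/Y)

dY/dX = 6·X²
At X = 74: dY/dX = 32856, Y = 810448

Elasticity = 32856 · (74 / 810448) = 3

Interpretation: for a small percentage change in X, the percentage change in Y is approximately 3.00 times as large.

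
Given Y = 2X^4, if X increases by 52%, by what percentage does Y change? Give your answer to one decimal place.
433.8%

For Y = 2X^4:
If X → X(1 + 0.52)
Then Y → Y · (1 + 0.52)^4
     ≈ Y · 5.3379

Percentage change = ((1 + 0.52)^4 − 1) × 100% ≈ 433.8%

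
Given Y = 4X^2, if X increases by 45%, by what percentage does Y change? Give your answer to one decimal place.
110.3%

For Y = 4X^2:
If X → X(1 + 0.45)
Then Y → Y · (1 + 0.45)^2
     = Y · 2.1025

Percentage change = ((1 + 0.45)^2 − 1) × 100% ≈ 110.3%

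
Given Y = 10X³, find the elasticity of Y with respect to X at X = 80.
Elasticity = 3

Elasticity = (dY/dX) · (X/Y)

dY/dX = 30·X²
At X = 80: dY/dX = 192000, Y = 5120000

Elasticity = 192000 · (80 / 5120000) = 3

Interpretation: for a small percentage change in X, the percentage change in Y is approximately 3.00 times as large.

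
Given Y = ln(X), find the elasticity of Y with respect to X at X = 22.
Elasticity = 1/ln(22) ≈ 0.3235

Elasticity = (dY/dX) · (X/Y)

dY/dX = 1/X
At X = 22: dY/dX = 1/22, Y = ln(22)

Elasticity = (1/22) · (22 / (ln(22))) = 1/ln(22) ≈ 0.3235

Interpretation: for a small percentage change in X, the percentage change in Y is approximately 0.32 times as large.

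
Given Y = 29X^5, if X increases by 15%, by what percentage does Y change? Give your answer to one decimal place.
101.1%

For Y = 29X^5:
If X → X(1 + 0.15)
Then Y → Y · (1 + 0.15)^5
     ≈ Y · 2.0114

Percentage change = ((1 + 0.15)^5 − 1) × 100% ≈ 101.1%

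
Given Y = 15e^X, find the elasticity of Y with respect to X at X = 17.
Elasticity = 17

Elasticity = (dY/dX) · (X/Y)

dY/dX = 15·e^X
At X = 17: dY/dX = 15·e^17, Y = 15·e^17

Elasticity = (15·e^17) · (17 / (15·e^17)) = 17

Interpretation: for a small percentage change in X, the percentage change in Y is approximately 17.00 times as large.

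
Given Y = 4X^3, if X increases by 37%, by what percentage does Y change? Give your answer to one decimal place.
157.1%

For Y = 4X^3:
If X → X(1 + 0.37)
Then Y → Y · (1 + 0.37)^3
     ≈ Y · 2.5714

Percentage change = ((1 + 0.37)^3 − 1) × 100% ≈ 157.1%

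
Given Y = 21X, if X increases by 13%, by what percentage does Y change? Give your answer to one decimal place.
13.0%

For Y = 21X:
If X → X(1 + 0.13)
Then Y → Y · (1 + 0.13)^1
     = Y · 1.1300

Percentage change = ((1 + 0.13)^1 − 1) × 100% = 13.0%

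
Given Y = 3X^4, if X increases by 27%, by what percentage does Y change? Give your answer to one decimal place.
160.1%

For Y = 3X^4:
If X → X(1 + 0.27)
Then Y → Y · (1 + 0.27)^4
     ≈ Y · 2.6014

Percentage change = ((1 + 0.27)^4 − 1) × 100% ≈ 160.1%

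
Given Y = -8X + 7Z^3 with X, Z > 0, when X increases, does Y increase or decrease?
Y decreases

Taking the partial derivative:
∂Y/∂X = -8

∂Y/∂X = -8 < 0 (assuming positive values)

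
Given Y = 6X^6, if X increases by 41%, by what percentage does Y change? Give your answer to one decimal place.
685.8%

For Y = 6X^6:
If X → X(1 + 0.41)
Then Y → Y · (1 + 0.41)^6
     ≈ Y · 7.8580

Percentage change = ((1 + 0.41)^6 − 1) × 100% ≈ 685.8%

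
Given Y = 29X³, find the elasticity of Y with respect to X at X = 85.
Elasticity = 3

Elasticity = (dY/dX) · (X/Y)

dY/dX = 87·X²
At X = 85: dY/dX = 628575, Y = 17809625

Elasticity = 628575 · (85 / 17809625) = 3

Interpretation: for a small percentage change in X, the percentage change in Y is approximately 3.00 times as large.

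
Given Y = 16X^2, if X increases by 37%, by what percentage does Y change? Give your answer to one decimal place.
87.7%

For Y = 16X^2:
If X → X(1 + 0.37)
Then Y → Y · (1 + 0.37)^2
     = Y · 1.8769

Percentage change = ((1 + 0.37)^2 − 1) × 100% ≈ 87.7%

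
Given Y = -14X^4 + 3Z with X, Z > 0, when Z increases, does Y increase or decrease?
Y increases

Taking the partial derivative:
∂Y/∂Z = 3

∂Y/∂Z = 3 > 0 (assuming positive values)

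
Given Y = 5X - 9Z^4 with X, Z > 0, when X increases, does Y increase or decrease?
Y increases

Taking the partial derivative:
∂Y/∂X = 5

∂Y/∂X = 5 > 0 (assuming positive values)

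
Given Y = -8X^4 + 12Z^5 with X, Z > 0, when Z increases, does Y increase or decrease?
Y increases

Taking the partial derivative:
∂Y/∂Z = 60Z^4

∂Y/∂Z = 60Z^4 > 0 (assuming positive values)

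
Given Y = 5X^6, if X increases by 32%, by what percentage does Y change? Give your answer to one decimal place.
429.0%

For Y = 5X^6:
If X → X(1 + 0.32)
Then Y → Y · (1 + 0.32)^6
     ≈ Y · 5.2899

Percentage change = ((1 + 0.32)^6 − 1) × 100% ≈ 429.0%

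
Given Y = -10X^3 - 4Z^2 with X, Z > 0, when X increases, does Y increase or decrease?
Y decreases

Taking the partial derivative:
∂Y/∂X = -30X^2

∂Y/∂X = -30X^2 < 0 (assuming positive values)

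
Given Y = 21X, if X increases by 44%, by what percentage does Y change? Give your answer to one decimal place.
44.0%

For Y = 21X:
If X → X(1 + 0.44)
Then Y → Y · (1 + 0.44)^1
     = Y · 1.4400

Percentage change = ((1 + 0.44)^1 − 1) × 100% = 44.0%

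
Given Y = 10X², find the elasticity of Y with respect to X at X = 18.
Elasticity = 2

Elasticity = (dY/dX) · (X/Y)

dY/dX = 20·X
At X = 18: dY/dX = 360, Y = 3240

Elasticity = 360 · (18 / 3240) = 2

Interpretation: for a small percentage change in X, the percentage change in Y is approximately 2.00 times as large.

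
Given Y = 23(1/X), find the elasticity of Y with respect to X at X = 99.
Elasticity = -1

Elasticity = (dY/dX) · (X/Y)

dY/dX = -23/X²
At X = 99: dY/dX = -23/9801, Y = 23/99

Elasticity = (-23/9801) · (99 / (23/99)) = -1

Interpretation: for a small percentage change in X, the percentage change in Y is approximately -1.00 times as large.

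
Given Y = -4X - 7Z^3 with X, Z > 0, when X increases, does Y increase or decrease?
Y decreases

Taking the partial derivative:
∂Y/∂X = -4

∂Y/∂X = -4 < 0 (assuming positive values)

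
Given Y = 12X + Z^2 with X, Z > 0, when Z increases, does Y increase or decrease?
Y increases

Taking the partial derivative:
∂Y/∂Z = 2Z

∂Y/∂Z = 2Z > 0 (assuming positive values)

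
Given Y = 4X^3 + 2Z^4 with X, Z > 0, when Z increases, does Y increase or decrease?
Y increases

Taking the partial derivative:
∂Y/∂Z = 8Z^3

∂Y/∂Z = 8Z^3 > 0 (assuming positive values)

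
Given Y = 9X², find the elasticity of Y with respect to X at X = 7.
Elasticity = 2

Elasticity = (dY/dX) · (X/Y)

dY/dX = 18·X
At X = 7: dY/dX = 126, Y = 441

Elasticity = 126 · (7 / 441) = 2

Interpretation: for a small percentage change in X, the percentage change in Y is approximately 2.00 times as large.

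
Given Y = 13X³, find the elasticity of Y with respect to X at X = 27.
Elasticity = 3

Elasticity = (dY/dX) · (X/Y)

dY/dX = 39·X²
At X = 27: dY/dX = 28431, Y = 255879

Elasticity = 28431 · (27 / 255879) = 3

Interpretation: for a small percentage change in X, the percentage change in Y is approximately 3.00 times as large.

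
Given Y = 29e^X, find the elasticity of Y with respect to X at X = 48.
Elasticity = 48

Elasticity = (dY/dX) · (X/Y)

dY/dX = 29·e^X
At X = 48: dY/dX = 29·e^48, Y = 29·e^48

Elasticity = (29·e^48) · (48 / (29·e^48)) = 48

Interpretation: for a small percentage change in X, the percentage change in Y is approximately 48.00 times as large.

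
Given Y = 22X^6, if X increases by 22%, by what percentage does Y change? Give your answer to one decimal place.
229.7%

For Y = 22X^6:
If X → X(1 + 0.22)
Then Y → Y · (1 + 0.22)^6
     ≈ Y · 3.2973

Percentage change = ((1 + 0.22)^6 − 1) × 100% ≈ 229.7%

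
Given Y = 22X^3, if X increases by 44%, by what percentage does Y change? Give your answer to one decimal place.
198.6%

For Y = 22X^3:
If X → X(1 + 0.44)
Then Y → Y · (1 + 0.44)^3
     ≈ Y · 2.9860

Percentage change = ((1 + 0.44)^3 − 1) × 100% ≈ 198.6%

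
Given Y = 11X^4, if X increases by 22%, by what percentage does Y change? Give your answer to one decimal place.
121.5%

For Y = 11X^4:
If X → X(1 + 0.22)
Then Y → Y · (1 + 0.22)^4
     ≈ Y · 2.2153

Percentage change = ((1 + 0.22)^4 − 1) × 100% ≈ 121.5%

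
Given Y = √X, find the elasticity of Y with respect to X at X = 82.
Elasticity = 1/2

Elasticity = (dY/dX) · (X/Y)

dY/dX = 1/(2·√X)
At X = 82: dY/dX = √82/164, Y = √82

Elasticity = (√82/164) · (82 / (√82)) = 1/2

Interpretation: for a small percentage change in X, the percentage change in Y is approximately 0.50 times as large.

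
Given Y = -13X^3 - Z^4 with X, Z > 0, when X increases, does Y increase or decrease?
Y decreases

Taking the partial derivative:
∂Y/∂X = -39X^2

∂Y/∂X = -39X^2 < 0 (assuming positive values)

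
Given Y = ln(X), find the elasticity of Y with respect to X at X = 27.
Elasticity = 1/ln(27) ≈ 0.3034

Elasticity = (dY/dX) · (X/Y)

dY/dX = 1/X
At X = 27: dY/dX = 1/27, Y = ln(27)

Elasticity = (1/27) · (27 / (ln(27))) = 1/ln(27) ≈ 0.3034

Interpretation: for a small percentage change in X, the percentage change in Y is approximately 0.30 times as large.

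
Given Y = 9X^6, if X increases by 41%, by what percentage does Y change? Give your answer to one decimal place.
685.8%

For Y = 9X^6:
If X → X(1 + 0.41)
Then Y → Y · (1 + 0.41)^6
     ≈ Y · 7.8580

Percentage change = ((1 + 0.41)^6 − 1) × 100% ≈ 685.8%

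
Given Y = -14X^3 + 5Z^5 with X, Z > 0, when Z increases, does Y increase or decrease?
Y increases

Taking the partial derivative:
∂Y/∂Z = 25Z^4

∂Y/∂Z = 25Z^4 > 0 (assuming positive values)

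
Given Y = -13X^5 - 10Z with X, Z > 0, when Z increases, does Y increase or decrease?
Y decreases

Taking the partial derivative:
∂Y/∂Z = -10

∂Y/∂Z = -10 < 0 (assuming positive values)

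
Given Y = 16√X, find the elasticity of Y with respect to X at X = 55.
Elasticity = 1/2

Elasticity = (dY/dX) · (X/Y)

dY/dX = 8/√X
At X = 55: dY/dX = 8·√55/55, Y = 16·√55

Elasticity = (8·√55/55) · (55 / (16·√55)) = 1/2

Interpretation: for a small percentage change in X, the percentage change in Y is approximately 0.50 times as large.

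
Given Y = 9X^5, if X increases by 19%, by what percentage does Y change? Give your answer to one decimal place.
138.6%

For Y = 9X^5:
If X → X(1 + 0.19)
Then Y → Y · (1 + 0.19)^5
     ≈ Y · 2.3864

Percentage change = ((1 + 0.19)^5 − 1) × 100% ≈ 138.6%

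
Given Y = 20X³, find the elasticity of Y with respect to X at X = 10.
Elasticity = 3

Elasticity = (dY/dX) · (X/Y)

dY/dX = 60·X²
At X = 10: dY/dX = 6000, Y = 20000

Elasticity = 6000 · (10 / 20000) = 3

Interpretation: for a small percentage change in X, the percentage change in Y is approximately 3.00 times as large.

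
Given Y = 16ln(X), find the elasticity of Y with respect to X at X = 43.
Elasticity = 1/ln(43) ≈ 0.2659

Elasticity = (dY/dX) · (X/Y)

dY/dX = 16/X
At X = 43: dY/dX = 16/43, Y = 16·ln(43)

Elasticity = (16/43) · (43 / (16·ln(43))) = 1/ln(43) ≈ 0.2659

Interpretation: for a small percentage change in X, the percentage change in Y is approximately 0.27 times as large.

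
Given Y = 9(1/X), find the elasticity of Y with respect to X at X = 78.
Elasticity = -1

Elasticity = (dY/dX) · (X/Y)

dY/dX = -9/X²
At X = 78: dY/dX = -1/676, Y = 3/26

Elasticity = (-1/676) · (78 / (3/26)) = -1

Interpretation: for a small percentage change in X, the percentage change in Y is approximately -1.00 times as large.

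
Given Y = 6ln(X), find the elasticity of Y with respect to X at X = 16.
Elasticity = 1/ln(16) ≈ 0.3607

Elasticity = (dY/dX) · (X/Y)

dY/dX = 6/X
At X = 16: dY/dX = 3/8, Y = 6·ln(16)

Elasticity = (3/8) · (16 / (6·ln(16))) = 1/ln(16) ≈ 0.3607

Interpretation: for a small percentage change in X, the percentage change in Y is approximately 0.36 times as large.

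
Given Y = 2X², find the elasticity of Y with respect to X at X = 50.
Elasticity = 2

Elasticity = (dY/dX) · (X/Y)

dY/dX = 4·X
At X = 50: dY/dX = 200, Y = 5000

Elasticity = 200 · (50 / 5000) = 2

Interpretation: for a small percentage change in X, the percentage change in Y is approximately 2.00 times as large.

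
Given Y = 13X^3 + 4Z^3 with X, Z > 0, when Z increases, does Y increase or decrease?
Y increases

Taking the partial derivative:
∂Y/∂Z = 12Z^2

∂Y/∂Z = 12Z^2 > 0 (assuming positive values)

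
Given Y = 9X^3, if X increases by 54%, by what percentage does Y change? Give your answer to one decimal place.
265.2%

For Y = 9X^3:
If X → X(1 + 0.54)
Then Y → Y · (1 + 0.54)^3
     ≈ Y · 3.6523

Percentage change = ((1 + 0.54)^3 − 1) × 100% ≈ 265.2%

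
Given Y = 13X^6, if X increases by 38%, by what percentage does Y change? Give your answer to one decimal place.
590.7%

For Y = 13X^6:
If X → X(1 + 0.38)
Then Y → Y · (1 + 0.38)^6
     ≈ Y · 6.9068

Percentage change = ((1 + 0.38)^6 − 1) × 100% ≈ 590.7%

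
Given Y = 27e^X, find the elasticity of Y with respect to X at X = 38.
Elasticity = 38

Elasticity = (dY/dX) · (X/Y)

dY/dX = 27·e^X
At X = 38: dY/dX = 27·e^38, Y = 27·e^38

Elasticity = (27·e^38) · (38 / (27·e^38)) = 38

Interpretation: for a small percentage change in X, the percentage change in Y is approximately 38.00 times as large.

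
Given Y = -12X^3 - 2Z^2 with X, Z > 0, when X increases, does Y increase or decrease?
Y decreases

Taking the partial derivative:
∂Y/∂X = -36X^2

∂Y/∂X = -36X^2 < 0 (assuming positive values)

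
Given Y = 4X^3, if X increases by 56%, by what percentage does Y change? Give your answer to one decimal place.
279.6%

For Y = 4X^3:
If X → X(1 + 0.56)
Then Y → Y · (1 + 0.56)^3
     ≈ Y · 3.7964

Percentage change = ((1 + 0.56)^3 − 1) × 100% ≈ 279.6%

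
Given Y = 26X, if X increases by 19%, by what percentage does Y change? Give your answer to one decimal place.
19.0%

For Y = 26X:
If X → X(1 + 0.19)
Then Y → Y · (1 + 0.19)^1
     = Y · 1.1900

Percentage change = ((1 + 0.19)^1 − 1) × 100% = 19.0%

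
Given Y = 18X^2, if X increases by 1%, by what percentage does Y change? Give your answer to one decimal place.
2.0%

For Y = 18X^2:
If X → X(1 + 0.01)
Then Y → Y · (1 + 0.01)^2
     = Y · 1.0201

Percentage change = ((1 + 0.01)^2 − 1) × 100% ≈ 2.0%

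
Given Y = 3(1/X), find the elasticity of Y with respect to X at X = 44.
Elasticity = -1

Elasticity = (dY/dX) · (X/Y)

dY/dX = -3/X²
At X = 44: dY/dX = -3/1936, Y = 3/44

Elasticity = (-3/1936) · (44 / (3/44)) = -1

Interpretation: for a small percentage change in X, the percentage change in Y is approximately -1.00 times as large.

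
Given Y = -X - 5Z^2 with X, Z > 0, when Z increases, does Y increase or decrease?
Y decreases

Taking the partial derivative:
∂Y/∂Z = -10Z

∂Y/∂Z = -10Z < 0 (assuming positive values)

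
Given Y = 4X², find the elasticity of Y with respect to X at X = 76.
Elasticity = 2

Elasticity = (dY/dX) · (X/Y)

dY/dX = 8·X
At X = 76: dY/dX = 608, Y = 23104

Elasticity = 608 · (76 / 23104) = 2

Interpretation: for a small percentage change in X, the percentage change in Y is approximately 2.00 times as large.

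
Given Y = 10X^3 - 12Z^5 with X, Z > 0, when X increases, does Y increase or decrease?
Y increases

Taking the partial derivative:
∂Y/∂X = 30X^2

∂Y/∂X = 30X^2 > 0 (assuming positive values)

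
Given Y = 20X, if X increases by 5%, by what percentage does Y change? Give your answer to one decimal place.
5.0%

For Y = 20X:
If X → X(1 + 0.05)
Then Y → Y · (1 + 0.05)^1
     = Y · 1.0500

Percentage change = ((1 + 0.05)^1 − 1) × 100% = 5.0%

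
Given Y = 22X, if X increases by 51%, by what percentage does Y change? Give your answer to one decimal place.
51.0%

For Y = 22X:
If X → X(1 + 0.51)
Then Y → Y · (1 + 0.51)^1
     = Y · 1.5100

Percentage change = ((1 + 0.51)^1 − 1) × 100% = 51.0%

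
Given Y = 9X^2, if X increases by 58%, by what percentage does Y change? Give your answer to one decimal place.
149.6%

For Y = 9X^2:
If X → X(1 + 0.58)
Then Y → Y · (1 + 0.58)^2
     = Y · 2.4964

Percentage change = ((1 + 0.58)^2 − 1) × 100% ≈ 149.6%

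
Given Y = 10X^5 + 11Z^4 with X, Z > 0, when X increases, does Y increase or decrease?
Y increases

Taking the partial derivative:
∂Y/∂X = 50X^4

∂Y/∂X = 50X^4 > 0 (assuming positive values)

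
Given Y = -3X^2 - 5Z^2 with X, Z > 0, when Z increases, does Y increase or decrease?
Y decreases

Taking the partial derivative:
∂Y/∂Z = -10Z

∂Y/∂Z = -10Z < 0 (assuming positive values)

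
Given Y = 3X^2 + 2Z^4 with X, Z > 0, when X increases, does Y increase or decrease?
Y increases

Taking the partial derivative:
∂Y/∂X = 6X

∂Y/∂X = 6X > 0 (assuming positive values)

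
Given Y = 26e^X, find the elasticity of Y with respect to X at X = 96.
Elasticity = 96

Elasticity = (dY/dX) · (X/Y)

dY/dX = 26·e^X
At X = 96: dY/dX = 26·e^96, Y = 26·e^96

Elasticity = (26·e^96) · (96 / (26·e^96)) = 96

Interpretation: for a small percentage change in X, the percentage change in Y is approximately 96.00 times as large.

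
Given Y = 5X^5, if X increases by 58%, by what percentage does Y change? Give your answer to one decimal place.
884.7%

For Y = 5X^5:
If X → X(1 + 0.58)
Then Y → Y · (1 + 0.58)^5
     ≈ Y · 9.8466

Percentage change = ((1 + 0.58)^5 − 1) × 100% ≈ 884.7%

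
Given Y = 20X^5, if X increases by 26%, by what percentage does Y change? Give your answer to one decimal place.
217.6%

For Y = 20X^5:
If X → X(1 + 0.26)
Then Y → Y · (1 + 0.26)^5
     ≈ Y · 3.1758

Percentage change = ((1 + 0.26)^5 − 1) × 100% ≈ 217.6%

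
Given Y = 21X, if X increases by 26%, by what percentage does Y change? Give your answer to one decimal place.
26.0%

For Y = 21X:
If X → X(1 + 0.26)
Then Y → Y · (1 + 0.26)^1
     = Y · 1.2600

Percentage change = ((1 + 0.26)^1 − 1) × 100% = 26.0%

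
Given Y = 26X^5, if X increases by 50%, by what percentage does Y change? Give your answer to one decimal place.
659.4%

For Y = 26X^5:
If X → X(1 + 0.5)
Then Y → Y · (1 + 0.5)^5
     ≈ Y · 7.5938

Percentage change = ((1 + 0.5)^5 − 1) × 100% ≈ 659.4%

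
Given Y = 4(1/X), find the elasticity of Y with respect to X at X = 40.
Elasticity = -1

Elasticity = (dY/dX) · (X/Y)

dY/dX = -4/X²
At X = 40: dY/dX = -1/400, Y = 1/10

Elasticity = (-1/400) · (40 / (1/10)) = -1

Interpretation: for a small percentage change in X, the percentage change in Y is approximately -1.00 times as large.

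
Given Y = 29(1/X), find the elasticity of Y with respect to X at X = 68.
Elasticity = -1

Elasticity = (dY/dX) · (X/Y)

dY/dX = -29/X²
At X = 68: dY/dX = -29/4624, Y = 29/68

Elasticity = (-29/4624) · (68 / (29/68)) = -1

Interpretation: for a small percentage change in X, the percentage change in Y is approximately -1.00 times as large.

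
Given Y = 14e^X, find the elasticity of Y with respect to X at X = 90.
Elasticity = 90

Elasticity = (dY/dX) · (X/Y)

dY/dX = 14·e^X
At X = 90: dY/dX = 14·e^90, Y = 14·e^90

Elasticity = (14·e^90) · (90 / (14·e^90)) = 90

Interpretation: for a small percentage change in X, the percentage change in Y is approximately 90.00 times as large.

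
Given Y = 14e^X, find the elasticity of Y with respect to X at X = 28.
Elasticity = 28

Elasticity = (dY/dX) · (X/Y)

dY/dX = 14·e^X
At X = 28: dY/dX = 14·e^28, Y = 14·e^28

Elasticity = (14·e^28) · (28 / (14·e^28)) = 28

Interpretation: for a small percentage change in X, the percentage change in Y is approximately 28.00 times as large.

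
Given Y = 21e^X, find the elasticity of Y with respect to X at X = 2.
Elasticity = 2

Elasticity = (dY/dX) · (X/Y)

dY/dX = 21·e^X
At X = 2: dY/dX = 21·e^2, Y = 21·e^2

Elasticity = (21·e^2) · (2 / (21·e^2)) = 2

Interpretation: for a small percentage change in X, the percentage change in Y is approximately 2.00 times as large.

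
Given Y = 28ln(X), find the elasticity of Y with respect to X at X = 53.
Elasticity = 1/ln(53) ≈ 0.2519

Elasticity = (dY/dX) · (X/Y)

dY/dX = 28/X
At X = 53: dY/dX = 28/53, Y = 28·ln(53)

Elasticity = (28/53) · (53 / (28·ln(53))) = 1/ln(53) ≈ 0.2519

Interpretation: for a small percentage change in X, the percentage change in Y is approximately 0.25 times as large.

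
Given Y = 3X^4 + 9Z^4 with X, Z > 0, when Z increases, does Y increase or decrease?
Y increases

Taking the partial derivative:
∂Y/∂Z = 36Z^3

∂Y/∂Z = 36Z^3 > 0 (assuming positive values)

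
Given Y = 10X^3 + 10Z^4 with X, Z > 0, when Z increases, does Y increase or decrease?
Y increases

Taking the partial derivative:
∂Y/∂Z = 40Z^3

∂Y/∂Z = 40Z^3 > 0 (assuming positive values)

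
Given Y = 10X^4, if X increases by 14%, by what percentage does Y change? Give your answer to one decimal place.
68.9%

For Y = 10X^4:
If X → X(1 + 0.14)
Then Y → Y · (1 + 0.14)^4
     ≈ Y · 1.6890

Percentage change = ((1 + 0.14)^4 − 1) × 100% ≈ 68.9%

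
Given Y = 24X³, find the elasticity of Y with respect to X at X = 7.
Elasticity = 3

Elasticity = (dY/dX) · (X/Y)

dY/dX = 72·X²
At X = 7: dY/dX = 3528, Y = 8232

Elasticity = 3528 · (7 / 8232) = 3

Interpretation: for a small percentage change in X, the percentage change in Y is approximately 3.00 times as large.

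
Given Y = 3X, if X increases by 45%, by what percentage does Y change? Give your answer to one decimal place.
45.0%

For Y = 3X:
If X → X(1 + 0.45)
Then Y → Y · (1 + 0.45)^1
     = Y · 1.4500

Percentage change = ((1 + 0.45)^1 − 1) × 100% = 45.0%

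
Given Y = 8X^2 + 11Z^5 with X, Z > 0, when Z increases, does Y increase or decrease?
Y increases

Taking the partial derivative:
∂Y/∂Z = 55Z^4

∂Y/∂Z = 55Z^4 > 0 (assuming positive values)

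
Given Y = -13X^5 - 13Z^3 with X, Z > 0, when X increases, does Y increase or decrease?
Y decreases

Taking the partial derivative:
∂Y/∂X = -65X^4

∂Y/∂X = -65X^4 < 0 (assuming positive values)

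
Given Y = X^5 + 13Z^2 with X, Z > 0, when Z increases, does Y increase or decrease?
Y increases

Taking the partial derivative:
∂Y/∂Z = 26Z

∂Y/∂Z = 26Z > 0 (assuming positive values)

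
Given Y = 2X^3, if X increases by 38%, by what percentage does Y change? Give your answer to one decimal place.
162.8%

For Y = 2X^3:
If X → X(1 + 0.38)
Then Y → Y · (1 + 0.38)^3
     ≈ Y · 2.6281

Percentage change = ((1 + 0.38)^3 − 1) × 100% ≈ 162.8%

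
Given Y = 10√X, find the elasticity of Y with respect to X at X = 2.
Elasticity = 1/2

Elasticity = (dY/dX) · (X/Y)

dY/dX = 5/√X
At X = 2: dY/dX = 5·√2/2, Y = 10·√2

Elasticity = (5·√2/2) · (2 / (10·√2)) = 1/2

Interpretation: for a small percentage change in X, the percentage change in Y is approximately 0.50 times as large.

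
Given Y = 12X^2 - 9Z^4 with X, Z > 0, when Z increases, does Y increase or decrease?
Y decreases

Taking the partial derivative:
∂Y/∂Z = -36Z^3

∂Y/∂Z = -36Z^3 < 0 (assuming positive values)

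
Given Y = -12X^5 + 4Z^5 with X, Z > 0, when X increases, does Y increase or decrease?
Y decreases

Taking the partial derivative:
∂Y/∂X = -60X^4

∂Y/∂X = -60X^4 < 0 (assuming positive values)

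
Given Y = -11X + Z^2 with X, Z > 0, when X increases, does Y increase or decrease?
Y decreases

Taking the partial derivative:
∂Y/∂X = -11

∂Y/∂X = -11 < 0 (assuming positive values)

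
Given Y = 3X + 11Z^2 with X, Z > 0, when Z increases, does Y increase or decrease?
Y increases

Taking the partial derivative:
∂Y/∂Z = 22Z

∂Y/∂Z = 22Z > 0 (assuming positive values)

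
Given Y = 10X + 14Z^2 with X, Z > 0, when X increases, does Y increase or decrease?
Y increases

Taking the partial derivative:
∂Y/∂X = 10

∂Y/∂X = 10 > 0 (assuming positive values)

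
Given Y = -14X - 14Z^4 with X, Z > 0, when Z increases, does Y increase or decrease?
Y decreases

Taking the partial derivative:
∂Y/∂Z = -56Z^3

∂Y/∂Z = -56Z^3 < 0 (assuming positive values)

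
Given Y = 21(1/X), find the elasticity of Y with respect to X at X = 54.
Elasticity = -1

Elasticity = (dY/dX) · (X/Y)

dY/dX = -21/X²
At X = 54: dY/dX = -7/972, Y = 7/18

Elasticity = (-7/972) · (54 / (7/18)) = -1

Interpretation: for a small percentage change in X, the percentage change in Y is approximately -1.00 times as large.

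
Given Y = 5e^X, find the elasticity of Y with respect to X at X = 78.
Elasticity = 78

Elasticity = (dY/dX) · (X/Y)

dY/dX = 5·e^X
At X = 78: dY/dX = 5·e^78, Y = 5·e^78

Elasticity = (5·e^78) · (78 / (5·e^78)) = 78

Interpretation: for a small percentage change in X, the percentage change in Y is approximately 78.00 times as large.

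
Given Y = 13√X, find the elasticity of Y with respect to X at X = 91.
Elasticity = 1/2

Elasticity = (dY/dX) · (X/Y)

dY/dX = 13/(2·√X)
At X = 91: dY/dX = √91/14, Y = 13·√91

Elasticity = (√91/14) · (91 / (13·√91)) = 1/2

Interpretation: for a small percentage change in X, the percentage change in Y is approximately 0.50 times as large.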